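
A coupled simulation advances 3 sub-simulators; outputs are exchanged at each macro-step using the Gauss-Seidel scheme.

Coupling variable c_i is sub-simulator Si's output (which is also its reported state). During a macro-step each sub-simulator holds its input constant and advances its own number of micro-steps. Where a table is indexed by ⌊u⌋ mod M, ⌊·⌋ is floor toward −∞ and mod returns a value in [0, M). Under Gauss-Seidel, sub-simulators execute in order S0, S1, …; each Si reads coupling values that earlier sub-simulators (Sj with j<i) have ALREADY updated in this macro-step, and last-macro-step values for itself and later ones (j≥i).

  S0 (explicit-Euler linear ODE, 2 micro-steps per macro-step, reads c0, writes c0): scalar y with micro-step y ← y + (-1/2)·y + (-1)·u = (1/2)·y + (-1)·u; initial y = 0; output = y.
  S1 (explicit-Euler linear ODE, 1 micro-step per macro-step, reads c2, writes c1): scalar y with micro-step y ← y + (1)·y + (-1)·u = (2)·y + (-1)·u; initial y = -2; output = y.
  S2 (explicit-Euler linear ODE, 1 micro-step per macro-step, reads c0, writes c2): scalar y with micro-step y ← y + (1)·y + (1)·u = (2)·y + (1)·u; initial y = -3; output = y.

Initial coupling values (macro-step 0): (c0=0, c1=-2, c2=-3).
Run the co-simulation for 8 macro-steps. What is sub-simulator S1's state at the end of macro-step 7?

macro 1: S0 reads c0=0 → after 2×micro: 0; S1 reads c2=-3 → after 1×micro: -1; S2 reads c0=0 → after 1×micro: -6 ⇒ (c0=0, c1=-1, c2=-6)
macro 2: S0 reads c0=0 → after 2×micro: 0; S1 reads c2=-6 → after 1×micro: 4; S2 reads c0=0 → after 1×micro: -12 ⇒ (c0=0, c1=4, c2=-12)
macro 3: S0 reads c0=0 → after 2×micro: 0; S1 reads c2=-12 → after 1×micro: 20; S2 reads c0=0 → after 1×micro: -24 ⇒ (c0=0, c1=20, c2=-24)
macro 4: S0 reads c0=0 → after 2×micro: 0; S1 reads c2=-24 → after 1×micro: 64; S2 reads c0=0 → after 1×micro: -48 ⇒ (c0=0, c1=64, c2=-48)
macro 5: S0 reads c0=0 → after 2×micro: 0; S1 reads c2=-48 → after 1×micro: 176; S2 reads c0=0 → after 1×micro: -96 ⇒ (c0=0, c1=176, c2=-96)
macro 6: S0 reads c0=0 → after 2×micro: 0; S1 reads c2=-96 → after 1×micro: 448; S2 reads c0=0 → after 1×micro: -192 ⇒ (c0=0, c1=448, c2=-192)
macro 7: S0 reads c0=0 → after 2×micro: 0; S1 reads c2=-192 → after 1×micro: 1088; S2 reads c0=0 → after 1×micro: -384 ⇒ (c0=0, c1=1088, c2=-384)
macro 8: S0 reads c0=0 → after 2×micro: 0; S1 reads c2=-384 → after 1×micro: 2560; S2 reads c0=0 → after 1×micro: -768 ⇒ (c0=0, c1=2560, c2=-768)

S1 state at macro-step 7 = 1088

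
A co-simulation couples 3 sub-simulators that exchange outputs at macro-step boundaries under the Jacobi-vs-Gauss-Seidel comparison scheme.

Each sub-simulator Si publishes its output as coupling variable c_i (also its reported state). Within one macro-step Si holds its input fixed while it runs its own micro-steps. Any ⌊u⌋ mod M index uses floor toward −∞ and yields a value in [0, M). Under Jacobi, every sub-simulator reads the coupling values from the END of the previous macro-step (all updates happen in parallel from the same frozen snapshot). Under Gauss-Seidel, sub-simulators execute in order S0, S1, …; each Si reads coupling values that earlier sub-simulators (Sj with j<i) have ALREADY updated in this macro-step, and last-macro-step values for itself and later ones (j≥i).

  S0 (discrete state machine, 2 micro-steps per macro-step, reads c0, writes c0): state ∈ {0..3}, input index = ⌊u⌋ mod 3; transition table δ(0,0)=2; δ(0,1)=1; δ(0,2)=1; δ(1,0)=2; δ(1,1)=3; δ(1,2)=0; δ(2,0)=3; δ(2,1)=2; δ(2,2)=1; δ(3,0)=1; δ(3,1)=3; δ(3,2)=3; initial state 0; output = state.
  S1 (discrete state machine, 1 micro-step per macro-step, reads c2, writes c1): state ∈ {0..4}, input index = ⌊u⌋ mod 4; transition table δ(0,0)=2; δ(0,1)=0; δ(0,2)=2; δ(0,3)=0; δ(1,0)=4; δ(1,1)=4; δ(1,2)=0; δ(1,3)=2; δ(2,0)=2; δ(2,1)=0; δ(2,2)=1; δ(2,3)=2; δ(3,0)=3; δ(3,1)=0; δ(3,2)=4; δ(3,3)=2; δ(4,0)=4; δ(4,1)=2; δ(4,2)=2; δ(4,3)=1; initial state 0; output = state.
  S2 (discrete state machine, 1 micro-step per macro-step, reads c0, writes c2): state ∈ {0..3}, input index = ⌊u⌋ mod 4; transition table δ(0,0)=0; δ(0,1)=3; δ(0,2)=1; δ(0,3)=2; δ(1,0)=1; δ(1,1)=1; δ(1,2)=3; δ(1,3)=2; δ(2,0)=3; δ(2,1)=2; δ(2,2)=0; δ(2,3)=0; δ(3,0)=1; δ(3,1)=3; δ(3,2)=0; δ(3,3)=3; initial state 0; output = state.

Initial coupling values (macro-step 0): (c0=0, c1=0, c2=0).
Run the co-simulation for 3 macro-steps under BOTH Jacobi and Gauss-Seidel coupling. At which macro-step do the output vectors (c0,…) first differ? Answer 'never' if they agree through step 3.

[Jacobi] macro 1: S0 reads c0=0 → after 2×micro: 3; S1 reads c2=0 → after 1×micro: 2; S2 reads c0=0 → after 1×micro: 0 ⇒ (c0=3, c1=2, c2=0)
[Jacobi] macro 2: S0 reads c0=3 → after 2×micro: 2; S1 reads c2=0 → after 1×micro: 2; S2 reads c0=3 → after 1×micro: 2 ⇒ (c0=2, c1=2, c2=2)
[Jacobi] macro 3: S0 reads c0=2 → after 2×micro: 0; S1 reads c2=2 → after 1×micro: 1; S2 reads c0=2 → after 1×micro: 0 ⇒ (c0=0, c1=1, c2=0)
[Gauss-Seidel] macro 1: S0 reads c0=0 → after 2×micro: 3; S1 reads c2=0 → after 1×micro: 2; S2 reads c0=3 → after 1×micro: 2 ⇒ (c0=3, c1=2, c2=2)
[Gauss-Seidel] macro 2: S0 reads c0=3 → after 2×micro: 2; S1 reads c2=2 → after 1×micro: 1; S2 reads c0=2 → after 1×micro: 0 ⇒ (c0=2, c1=1, c2=0)
[Gauss-Seidel] macro 3: S0 reads c0=2 → after 2×micro: 0; S1 reads c2=0 → after 1×micro: 4; S2 reads c0=0 → after 1×micro: 0 ⇒ (c0=0, c1=4, c2=0)

first divergence at macro-step: 1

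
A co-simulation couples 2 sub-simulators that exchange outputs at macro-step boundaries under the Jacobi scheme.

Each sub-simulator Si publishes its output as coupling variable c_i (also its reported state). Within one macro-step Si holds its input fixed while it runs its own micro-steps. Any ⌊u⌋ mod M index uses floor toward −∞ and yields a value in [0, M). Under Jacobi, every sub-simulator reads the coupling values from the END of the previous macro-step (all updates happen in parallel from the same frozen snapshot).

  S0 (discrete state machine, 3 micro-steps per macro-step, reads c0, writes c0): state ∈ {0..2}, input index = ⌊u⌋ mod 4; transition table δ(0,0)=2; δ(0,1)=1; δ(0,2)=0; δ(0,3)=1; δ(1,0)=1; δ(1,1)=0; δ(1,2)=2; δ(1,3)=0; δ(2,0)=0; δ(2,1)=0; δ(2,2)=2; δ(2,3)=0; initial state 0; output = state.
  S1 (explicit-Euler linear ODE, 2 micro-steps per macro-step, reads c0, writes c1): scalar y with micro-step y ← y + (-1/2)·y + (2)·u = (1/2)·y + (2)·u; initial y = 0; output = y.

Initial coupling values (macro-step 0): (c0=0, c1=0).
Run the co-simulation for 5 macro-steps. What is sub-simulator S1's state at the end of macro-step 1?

S1 state at macro-step 1 = 0

macro 1: S0 reads c0=0 → after 3×micro: 2; S1 reads c0=0 → after 2×micro: 0 ⇒ (c0=2, c1=0)
macro 2: S0 reads c0=2 → after 3×micro: 2; S1 reads c0=2 → after 2×micro: 6 ⇒ (c0=2, c1=6)
macro 3: S0 reads c0=2 → after 3×micro: 2; S1 reads c0=2 → after 2×micro: 15/2 ⇒ (c0=2, c1=15/2)
macro 4: S0 reads c0=2 → after 3×micro: 2; S1 reads c0=2 → after 2×micro: 63/8 ⇒ (c0=2, c1=63/8)
macro 5: S0 reads c0=2 → after 3×micro: 2; S1 reads c0=2 → after 2×micro: 255/32 ⇒ (c0=2, c1=255/32)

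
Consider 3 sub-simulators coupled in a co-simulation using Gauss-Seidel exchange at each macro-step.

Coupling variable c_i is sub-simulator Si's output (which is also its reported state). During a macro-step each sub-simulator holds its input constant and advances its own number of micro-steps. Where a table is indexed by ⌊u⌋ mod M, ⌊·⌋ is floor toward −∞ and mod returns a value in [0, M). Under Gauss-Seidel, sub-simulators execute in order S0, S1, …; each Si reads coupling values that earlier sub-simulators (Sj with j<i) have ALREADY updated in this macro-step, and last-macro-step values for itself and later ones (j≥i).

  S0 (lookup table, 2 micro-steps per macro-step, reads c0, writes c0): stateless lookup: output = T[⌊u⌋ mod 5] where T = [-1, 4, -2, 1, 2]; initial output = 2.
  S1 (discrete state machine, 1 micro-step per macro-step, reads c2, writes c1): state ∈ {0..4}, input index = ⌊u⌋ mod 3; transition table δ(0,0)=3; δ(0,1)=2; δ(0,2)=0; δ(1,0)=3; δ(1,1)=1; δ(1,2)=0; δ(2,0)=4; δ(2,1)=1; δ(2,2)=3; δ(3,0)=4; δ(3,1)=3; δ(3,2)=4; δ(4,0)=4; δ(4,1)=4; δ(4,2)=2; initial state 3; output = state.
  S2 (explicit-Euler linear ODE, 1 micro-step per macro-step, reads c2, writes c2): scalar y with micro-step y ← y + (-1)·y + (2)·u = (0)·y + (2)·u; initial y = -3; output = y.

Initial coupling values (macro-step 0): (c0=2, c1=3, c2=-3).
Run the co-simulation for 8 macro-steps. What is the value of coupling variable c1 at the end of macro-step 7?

macro 1: S0 reads c0=2 → after 2×micro: -2; S1 reads c2=-3 → after 1×micro: 4; S2 reads c2=-3 → after 1×micro: -6 ⇒ (c0=-2, c1=4, c2=-6)
macro 2: S0 reads c0=-2 → after 2×micro: 1; S1 reads c2=-6 → after 1×micro: 4; S2 reads c2=-6 → after 1×micro: -12 ⇒ (c0=1, c1=4, c2=-12)
macro 3: S0 reads c0=1 → after 2×micro: 4; S1 reads c2=-12 → after 1×micro: 4; S2 reads c2=-12 → after 1×micro: -24 ⇒ (c0=4, c1=4, c2=-24)
macro 4: S0 reads c0=4 → after 2×micro: 2; S1 reads c2=-24 → after 1×micro: 4; S2 reads c2=-24 → after 1×micro: -48 ⇒ (c0=2, c1=4, c2=-48)
macro 5: S0 reads c0=2 → after 2×micro: -2; S1 reads c2=-48 → after 1×micro: 4; S2 reads c2=-48 → after 1×micro: -96 ⇒ (c0=-2, c1=4, c2=-96)
macro 6: S0 reads c0=-2 → after 2×micro: 1; S1 reads c2=-96 → after 1×micro: 4; S2 reads c2=-96 → after 1×micro: -192 ⇒ (c0=1, c1=4, c2=-192)
macro 7: S0 reads c0=1 → after 2×micro: 4; S1 reads c2=-192 → after 1×micro: 4; S2 reads c2=-192 → after 1×micro: -384 ⇒ (c0=4, c1=4, c2=-384)
macro 8: S0 reads c0=4 → after 2×micro: 2; S1 reads c2=-384 → after 1×micro: 4; S2 reads c2=-384 → after 1×micro: -768 ⇒ (c0=2, c1=4, c2=-768)

c1 at macro-step 7 = 4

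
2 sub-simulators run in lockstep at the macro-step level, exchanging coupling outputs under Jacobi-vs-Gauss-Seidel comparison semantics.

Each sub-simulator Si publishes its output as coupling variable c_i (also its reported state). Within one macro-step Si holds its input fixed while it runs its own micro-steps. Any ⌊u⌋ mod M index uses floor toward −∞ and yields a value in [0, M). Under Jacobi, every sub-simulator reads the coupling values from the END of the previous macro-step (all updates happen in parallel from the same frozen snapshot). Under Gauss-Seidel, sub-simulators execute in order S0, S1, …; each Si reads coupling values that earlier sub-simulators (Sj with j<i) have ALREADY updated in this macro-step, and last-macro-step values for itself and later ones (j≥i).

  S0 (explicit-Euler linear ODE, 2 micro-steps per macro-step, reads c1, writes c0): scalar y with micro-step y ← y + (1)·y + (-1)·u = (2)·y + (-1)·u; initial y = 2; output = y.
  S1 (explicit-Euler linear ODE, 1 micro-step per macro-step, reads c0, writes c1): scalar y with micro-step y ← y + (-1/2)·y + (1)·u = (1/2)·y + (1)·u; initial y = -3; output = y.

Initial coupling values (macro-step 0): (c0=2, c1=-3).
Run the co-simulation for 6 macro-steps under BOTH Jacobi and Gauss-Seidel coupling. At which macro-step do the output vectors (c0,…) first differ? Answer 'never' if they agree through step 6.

[Jacobi] macro 1: S0 reads c1=-3 → after 2×micro: 17; S1 reads c0=2 → after 1×micro: 1/2 ⇒ (c0=17, c1=1/2)
[Jacobi] macro 2: S0 reads c1=1/2 → after 2×micro: 133/2; S1 reads c0=17 → after 1×micro: 69/4 ⇒ (c0=133/2, c1=69/4)
[Jacobi] macro 3: S0 reads c1=69/4 → after 2×micro: 857/4; S1 reads c0=133/2 → after 1×micro: 601/8 ⇒ (c0=857/4, c1=601/8)
[Jacobi] macro 4: S0 reads c1=601/8 → after 2×micro: 5053/8; S1 reads c0=857/4 → after 1×micro: 4029/16 ⇒ (c0=5053/8, c1=4029/16)
[Jacobi] macro 5: S0 reads c1=4029/16 → after 2×micro: 28337/16; S1 reads c0=5053/8 → after 1×micro: 24241/32 ⇒ (c0=28337/16, c1=24241/32)
[Jacobi] macro 6: S0 reads c1=24241/32 → after 2×micro: 153973/32; S1 reads c0=28337/16 → after 1×micro: 137589/64 ⇒ (c0=153973/32, c1=137589/64)
[Gauss-Seidel] macro 1: S0 reads c1=-3 → after 2×micro: 17; S1 reads c0=17 → after 1×micro: 31/2 ⇒ (c0=17, c1=31/2)
[Gauss-Seidel] macro 2: S0 reads c1=31/2 → after 2×micro: 43/2; S1 reads c0=43/2 → after 1×micro: 117/4 ⇒ (c0=43/2, c1=117/4)
[Gauss-Seidel] macro 3: S0 reads c1=117/4 → after 2×micro: -7/4; S1 reads c0=-7/4 → after 1×micro: 103/8 ⇒ (c0=-7/4, c1=103/8)
[Gauss-Seidel] macro 4: S0 reads c1=103/8 → after 2×micro: -365/8; S1 reads c0=-365/8 → after 1×micro: -627/16 ⇒ (c0=-365/8, c1=-627/16)
[Gauss-Seidel] macro 5: S0 reads c1=-627/16 → after 2×micro: -1039/16; S1 reads c0=-1039/16 → after 1×micro: -2705/32 ⇒ (c0=-1039/16, c1=-2705/32)
[Gauss-Seidel] macro 6: S0 reads c1=-2705/32 → after 2×micro: -197/32; S1 reads c0=-197/32 → after 1×micro: -3099/64 ⇒ (c0=-197/32, c1=-3099/64)

first divergence at macro-step: 1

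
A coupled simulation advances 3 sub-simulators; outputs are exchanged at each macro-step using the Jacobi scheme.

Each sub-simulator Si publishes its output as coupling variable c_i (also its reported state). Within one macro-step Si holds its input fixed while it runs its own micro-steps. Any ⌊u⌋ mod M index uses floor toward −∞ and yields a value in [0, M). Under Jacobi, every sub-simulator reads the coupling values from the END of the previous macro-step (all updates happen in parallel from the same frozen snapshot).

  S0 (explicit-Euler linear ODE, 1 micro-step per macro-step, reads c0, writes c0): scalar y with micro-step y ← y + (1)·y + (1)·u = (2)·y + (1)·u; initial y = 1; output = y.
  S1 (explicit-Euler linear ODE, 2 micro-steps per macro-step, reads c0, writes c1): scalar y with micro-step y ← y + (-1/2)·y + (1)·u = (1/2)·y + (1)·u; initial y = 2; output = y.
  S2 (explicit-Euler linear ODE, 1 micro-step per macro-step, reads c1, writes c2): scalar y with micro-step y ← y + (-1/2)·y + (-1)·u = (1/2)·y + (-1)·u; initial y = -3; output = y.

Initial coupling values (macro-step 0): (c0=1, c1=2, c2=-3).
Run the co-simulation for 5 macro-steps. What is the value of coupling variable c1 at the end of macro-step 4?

c1 at macro-step 4 = 707/16

macro 1: S0 reads c0=1 → after 1×micro: 3; S1 reads c0=1 → after 2×micro: 2; S2 reads c1=2 → after 1×micro: -7/2 ⇒ (c0=3, c1=2, c2=-7/2)
macro 2: S0 reads c0=3 → after 1×micro: 9; S1 reads c0=3 → after 2×micro: 5; S2 reads c1=2 → after 1×micro: -15/4 ⇒ (c0=9, c1=5, c2=-15/4)
macro 3: S0 reads c0=9 → after 1×micro: 27; S1 reads c0=9 → after 2×micro: 59/4; S2 reads c1=5 → after 1×micro: -55/8 ⇒ (c0=27, c1=59/4, c2=-55/8)
macro 4: S0 reads c0=27 → after 1×micro: 81; S1 reads c0=27 → after 2×micro: 707/16; S2 reads c1=59/4 → after 1×micro: -291/16 ⇒ (c0=81, c1=707/16, c2=-291/16)
macro 5: S0 reads c0=81 → after 1×micro: 243; S1 reads c0=81 → after 2×micro: 8483/64; S2 reads c1=707/16 → after 1×micro: -1705/32 ⇒ (c0=243, c1=8483/64, c2=-1705/32)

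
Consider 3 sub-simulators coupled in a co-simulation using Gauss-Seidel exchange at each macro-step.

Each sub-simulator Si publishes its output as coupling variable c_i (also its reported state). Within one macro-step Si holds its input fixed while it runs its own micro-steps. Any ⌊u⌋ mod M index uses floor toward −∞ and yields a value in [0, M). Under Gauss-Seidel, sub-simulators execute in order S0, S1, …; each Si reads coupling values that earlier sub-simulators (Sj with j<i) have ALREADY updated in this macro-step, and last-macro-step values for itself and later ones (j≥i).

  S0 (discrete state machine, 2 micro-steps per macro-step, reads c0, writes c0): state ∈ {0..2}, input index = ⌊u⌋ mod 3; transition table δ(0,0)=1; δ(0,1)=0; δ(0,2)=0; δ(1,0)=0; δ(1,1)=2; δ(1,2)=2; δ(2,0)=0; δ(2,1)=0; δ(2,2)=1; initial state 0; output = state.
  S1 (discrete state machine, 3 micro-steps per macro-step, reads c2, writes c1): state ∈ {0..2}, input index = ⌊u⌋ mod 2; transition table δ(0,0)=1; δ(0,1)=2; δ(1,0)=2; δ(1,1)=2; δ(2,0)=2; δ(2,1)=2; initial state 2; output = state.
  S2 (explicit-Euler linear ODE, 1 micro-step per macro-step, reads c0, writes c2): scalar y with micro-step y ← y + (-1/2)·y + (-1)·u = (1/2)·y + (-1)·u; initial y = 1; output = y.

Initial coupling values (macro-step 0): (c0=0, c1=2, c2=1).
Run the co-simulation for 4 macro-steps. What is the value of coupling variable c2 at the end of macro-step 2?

macro 1: S0 reads c0=0 → after 2×micro: 0; S1 reads c2=1 → after 3×micro: 2; S2 reads c0=0 → after 1×micro: 1/2 ⇒ (c0=0, c1=2, c2=1/2)
macro 2: S0 reads c0=0 → after 2×micro: 0; S1 reads c2=1/2 → after 3×micro: 2; S2 reads c0=0 → after 1×micro: 1/4 ⇒ (c0=0, c1=2, c2=1/4)
macro 3: S0 reads c0=0 → after 2×micro: 0; S1 reads c2=1/4 → after 3×micro: 2; S2 reads c0=0 → after 1×micro: 1/8 ⇒ (c0=0, c1=2, c2=1/8)
macro 4: S0 reads c0=0 → after 2×micro: 0; S1 reads c2=1/8 → after 3×micro: 2; S2 reads c0=0 → after 1×micro: 1/16 ⇒ (c0=0, c1=2, c2=1/16)

c2 at macro-step 2 = 1/4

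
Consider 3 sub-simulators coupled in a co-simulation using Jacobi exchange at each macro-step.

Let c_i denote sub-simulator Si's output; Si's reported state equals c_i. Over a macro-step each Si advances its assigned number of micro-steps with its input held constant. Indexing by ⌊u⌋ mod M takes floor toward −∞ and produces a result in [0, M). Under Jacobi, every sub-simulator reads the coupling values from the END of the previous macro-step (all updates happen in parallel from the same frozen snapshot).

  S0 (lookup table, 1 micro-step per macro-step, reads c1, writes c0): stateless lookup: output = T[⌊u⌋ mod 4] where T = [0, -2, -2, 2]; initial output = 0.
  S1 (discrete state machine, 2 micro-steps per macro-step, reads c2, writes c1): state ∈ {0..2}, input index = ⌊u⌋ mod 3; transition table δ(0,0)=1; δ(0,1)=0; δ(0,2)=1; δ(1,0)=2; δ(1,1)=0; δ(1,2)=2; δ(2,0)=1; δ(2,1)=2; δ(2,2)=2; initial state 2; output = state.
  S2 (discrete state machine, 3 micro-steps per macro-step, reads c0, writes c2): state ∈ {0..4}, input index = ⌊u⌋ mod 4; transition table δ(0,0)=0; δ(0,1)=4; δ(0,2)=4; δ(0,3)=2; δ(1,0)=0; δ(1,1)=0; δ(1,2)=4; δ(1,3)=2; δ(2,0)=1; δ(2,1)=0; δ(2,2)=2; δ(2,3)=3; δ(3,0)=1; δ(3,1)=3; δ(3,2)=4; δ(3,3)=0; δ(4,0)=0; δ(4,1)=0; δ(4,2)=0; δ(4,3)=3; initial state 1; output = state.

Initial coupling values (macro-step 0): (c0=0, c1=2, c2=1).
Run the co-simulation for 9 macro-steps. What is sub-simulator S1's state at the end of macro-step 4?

S1 state at macro-step 4 = 2

macro 1: S0 reads c1=2 → after 1×micro: -2; S1 reads c2=1 → after 2×micro: 2; S2 reads c0=0 → after 3×micro: 0 ⇒ (c0=-2, c1=2, c2=0)
macro 2: S0 reads c1=2 → after 1×micro: -2; S1 reads c2=0 → after 2×micro: 2; S2 reads c0=-2 → after 3×micro: 4 ⇒ (c0=-2, c1=2, c2=4)
macro 3: S0 reads c1=2 → after 1×micro: -2; S1 reads c2=4 → after 2×micro: 2; S2 reads c0=-2 → after 3×micro: 0 ⇒ (c0=-2, c1=2, c2=0)
macro 4: S0 reads c1=2 → after 1×micro: -2; S1 reads c2=0 → after 2×micro: 2; S2 reads c0=-2 → after 3×micro: 4 ⇒ (c0=-2, c1=2, c2=4)
macro 5: S0 reads c1=2 → after 1×micro: -2; S1 reads c2=4 → after 2×micro: 2; S2 reads c0=-2 → after 3×micro: 0 ⇒ (c0=-2, c1=2, c2=0)
macro 6: S0 reads c1=2 → after 1×micro: -2; S1 reads c2=0 → after 2×micro: 2; S2 reads c0=-2 → after 3×micro: 4 ⇒ (c0=-2, c1=2, c2=4)
macro 7: S0 reads c1=2 → after 1×micro: -2; S1 reads c2=4 → after 2×micro: 2; S2 reads c0=-2 → after 3×micro: 0 ⇒ (c0=-2, c1=2, c2=0)
macro 8: S0 reads c1=2 → after 1×micro: -2; S1 reads c2=0 → after 2×micro: 2; S2 reads c0=-2 → after 3×micro: 4 ⇒ (c0=-2, c1=2, c2=4)
macro 9: S0 reads c1=2 → after 1×micro: -2; S1 reads c2=4 → after 2×micro: 2; S2 reads c0=-2 → after 3×micro: 0 ⇒ (c0=-2, c1=2, c2=0)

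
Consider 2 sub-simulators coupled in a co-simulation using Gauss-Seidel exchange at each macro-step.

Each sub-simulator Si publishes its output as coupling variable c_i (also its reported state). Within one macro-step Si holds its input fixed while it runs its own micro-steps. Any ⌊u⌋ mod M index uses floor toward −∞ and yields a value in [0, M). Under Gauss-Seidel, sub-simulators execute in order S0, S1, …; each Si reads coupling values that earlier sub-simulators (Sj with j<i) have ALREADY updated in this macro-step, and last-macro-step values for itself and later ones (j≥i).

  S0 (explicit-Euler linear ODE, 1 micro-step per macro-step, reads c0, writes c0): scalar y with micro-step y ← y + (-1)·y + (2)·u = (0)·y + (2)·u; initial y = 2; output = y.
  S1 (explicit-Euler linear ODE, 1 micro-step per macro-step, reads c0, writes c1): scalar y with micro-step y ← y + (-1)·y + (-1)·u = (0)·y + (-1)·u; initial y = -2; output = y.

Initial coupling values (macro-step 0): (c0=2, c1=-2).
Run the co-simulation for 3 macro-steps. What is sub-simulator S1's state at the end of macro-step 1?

S1 state at macro-step 1 = -4

macro 1: S0 reads c0=2 → after 1×micro: 4; S1 reads c0=4 → after 1×micro: -4 ⇒ (c0=4, c1=-4)
macro 2: S0 reads c0=4 → after 1×micro: 8; S1 reads c0=8 → after 1×micro: -8 ⇒ (c0=8, c1=-8)
macro 3: S0 reads c0=8 → after 1×micro: 16; S1 reads c0=16 → after 1×micro: -16 ⇒ (c0=16, c1=-16)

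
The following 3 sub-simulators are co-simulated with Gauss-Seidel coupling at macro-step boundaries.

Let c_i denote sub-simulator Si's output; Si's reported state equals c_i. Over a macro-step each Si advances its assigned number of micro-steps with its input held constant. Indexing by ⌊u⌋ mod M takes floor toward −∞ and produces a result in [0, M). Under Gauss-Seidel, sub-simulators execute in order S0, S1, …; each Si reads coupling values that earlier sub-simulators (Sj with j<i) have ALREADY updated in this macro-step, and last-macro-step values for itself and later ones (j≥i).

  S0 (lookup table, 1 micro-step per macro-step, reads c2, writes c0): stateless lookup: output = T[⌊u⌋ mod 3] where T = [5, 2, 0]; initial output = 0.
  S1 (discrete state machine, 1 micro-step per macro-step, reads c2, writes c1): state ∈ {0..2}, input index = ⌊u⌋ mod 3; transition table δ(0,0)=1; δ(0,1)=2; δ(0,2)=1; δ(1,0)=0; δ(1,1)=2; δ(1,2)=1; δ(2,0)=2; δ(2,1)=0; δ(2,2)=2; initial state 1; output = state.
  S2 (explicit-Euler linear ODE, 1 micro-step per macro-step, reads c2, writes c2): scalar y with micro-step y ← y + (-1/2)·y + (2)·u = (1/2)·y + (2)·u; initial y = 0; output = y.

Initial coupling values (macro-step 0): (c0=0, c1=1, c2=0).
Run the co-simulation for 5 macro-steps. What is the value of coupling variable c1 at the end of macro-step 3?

c1 at macro-step 3 = 0

macro 1: S0 reads c2=0 → after 1×micro: 5; S1 reads c2=0 → after 1×micro: 0; S2 reads c2=0 → after 1×micro: 0 ⇒ (c0=5, c1=0, c2=0)
macro 2: S0 reads c2=0 → after 1×micro: 5; S1 reads c2=0 → after 1×micro: 1; S2 reads c2=0 → after 1×micro: 0 ⇒ (c0=5, c1=1, c2=0)
macro 3: S0 reads c2=0 → after 1×micro: 5; S1 reads c2=0 → after 1×micro: 0; S2 reads c2=0 → after 1×micro: 0 ⇒ (c0=5, c1=0, c2=0)
macro 4: S0 reads c2=0 → after 1×micro: 5; S1 reads c2=0 → after 1×micro: 1; S2 reads c2=0 → after 1×micro: 0 ⇒ (c0=5, c1=1, c2=0)
macro 5: S0 reads c2=0 → after 1×micro: 5; S1 reads c2=0 → after 1×micro: 0; S2 reads c2=0 → after 1×micro: 0 ⇒ (c0=5, c1=0, c2=0)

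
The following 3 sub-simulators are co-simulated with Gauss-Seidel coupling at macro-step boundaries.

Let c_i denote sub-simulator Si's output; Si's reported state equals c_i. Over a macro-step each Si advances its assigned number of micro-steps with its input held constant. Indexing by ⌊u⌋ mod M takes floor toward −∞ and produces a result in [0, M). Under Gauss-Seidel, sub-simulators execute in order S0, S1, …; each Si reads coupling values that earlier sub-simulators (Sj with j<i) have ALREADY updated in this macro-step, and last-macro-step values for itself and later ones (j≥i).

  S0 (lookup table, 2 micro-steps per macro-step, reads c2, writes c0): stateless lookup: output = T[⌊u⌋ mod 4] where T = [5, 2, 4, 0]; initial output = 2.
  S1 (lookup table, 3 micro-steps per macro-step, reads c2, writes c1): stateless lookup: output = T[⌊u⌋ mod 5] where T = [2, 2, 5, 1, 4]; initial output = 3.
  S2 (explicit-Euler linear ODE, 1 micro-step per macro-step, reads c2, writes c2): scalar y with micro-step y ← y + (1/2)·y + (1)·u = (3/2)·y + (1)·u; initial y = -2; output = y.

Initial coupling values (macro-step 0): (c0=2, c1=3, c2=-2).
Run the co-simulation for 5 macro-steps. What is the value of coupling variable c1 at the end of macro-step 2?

macro 1: S0 reads c2=-2 → after 2×micro: 4; S1 reads c2=-2 → after 3×micro: 1; S2 reads c2=-2 → after 1×micro: -5 ⇒ (c0=4, c1=1, c2=-5)
macro 2: S0 reads c2=-5 → after 2×micro: 0; S1 reads c2=-5 → after 3×micro: 2; S2 reads c2=-5 → after 1×micro: -25/2 ⇒ (c0=0, c1=2, c2=-25/2)
macro 3: S0 reads c2=-25/2 → after 2×micro: 0; S1 reads c2=-25/2 → after 3×micro: 5; S2 reads c2=-25/2 → after 1×micro: -125/4 ⇒ (c0=0, c1=5, c2=-125/4)
macro 4: S0 reads c2=-125/4 → after 2×micro: 5; S1 reads c2=-125/4 → after 3×micro: 1; S2 reads c2=-125/4 → after 1×micro: -625/8 ⇒ (c0=5, c1=1, c2=-625/8)
macro 5: S0 reads c2=-625/8 → after 2×micro: 2; S1 reads c2=-625/8 → after 3×micro: 2; S2 reads c2=-625/8 → after 1×micro: -3125/16 ⇒ (c0=2, c1=2, c2=-3125/16)

c1 at macro-step 2 = 2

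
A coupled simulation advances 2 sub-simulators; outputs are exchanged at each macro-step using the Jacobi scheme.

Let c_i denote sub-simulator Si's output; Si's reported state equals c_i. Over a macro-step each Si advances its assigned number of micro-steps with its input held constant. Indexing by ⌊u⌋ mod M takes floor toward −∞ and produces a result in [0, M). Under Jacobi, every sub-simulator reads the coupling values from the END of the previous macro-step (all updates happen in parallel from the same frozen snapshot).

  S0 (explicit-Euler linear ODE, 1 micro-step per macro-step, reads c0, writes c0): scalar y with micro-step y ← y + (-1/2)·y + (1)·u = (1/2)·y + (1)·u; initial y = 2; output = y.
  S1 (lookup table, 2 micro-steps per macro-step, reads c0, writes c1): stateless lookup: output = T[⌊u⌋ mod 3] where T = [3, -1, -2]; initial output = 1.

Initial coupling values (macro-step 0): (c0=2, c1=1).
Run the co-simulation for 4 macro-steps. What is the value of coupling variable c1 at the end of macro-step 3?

macro 1: S0 reads c0=2 → after 1×micro: 3; S1 reads c0=2 → after 2×micro: -2 ⇒ (c0=3, c1=-2)
macro 2: S0 reads c0=3 → after 1×micro: 9/2; S1 reads c0=3 → after 2×micro: 3 ⇒ (c0=9/2, c1=3)
macro 3: S0 reads c0=9/2 → after 1×micro: 27/4; S1 reads c0=9/2 → after 2×micro: -1 ⇒ (c0=27/4, c1=-1)
macro 4: S0 reads c0=27/4 → after 1×micro: 81/8; S1 reads c0=27/4 → after 2×micro: 3 ⇒ (c0=81/8, c1=3)

c1 at macro-step 3 = -1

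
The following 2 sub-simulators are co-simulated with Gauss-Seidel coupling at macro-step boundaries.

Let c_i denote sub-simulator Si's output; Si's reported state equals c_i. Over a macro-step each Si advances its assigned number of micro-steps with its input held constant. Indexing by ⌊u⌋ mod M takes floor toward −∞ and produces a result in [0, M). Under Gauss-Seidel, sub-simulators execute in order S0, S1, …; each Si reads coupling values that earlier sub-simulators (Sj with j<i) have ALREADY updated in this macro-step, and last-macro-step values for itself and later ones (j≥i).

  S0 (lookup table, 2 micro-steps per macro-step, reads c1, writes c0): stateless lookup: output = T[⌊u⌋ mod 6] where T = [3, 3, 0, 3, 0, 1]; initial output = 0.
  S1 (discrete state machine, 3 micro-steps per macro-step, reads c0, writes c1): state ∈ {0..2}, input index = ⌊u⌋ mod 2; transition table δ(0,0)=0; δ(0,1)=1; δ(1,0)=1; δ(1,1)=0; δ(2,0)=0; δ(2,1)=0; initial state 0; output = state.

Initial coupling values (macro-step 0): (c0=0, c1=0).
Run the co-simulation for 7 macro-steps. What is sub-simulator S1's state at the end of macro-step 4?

S1 state at macro-step 4 = 0

macro 1: S0 reads c1=0 → after 2×micro: 3; S1 reads c0=3 → after 3×micro: 1 ⇒ (c0=3, c1=1)
macro 2: S0 reads c1=1 → after 2×micro: 3; S1 reads c0=3 → after 3×micro: 0 ⇒ (c0=3, c1=0)
macro 3: S0 reads c1=0 → after 2×micro: 3; S1 reads c0=3 → after 3×micro: 1 ⇒ (c0=3, c1=1)
macro 4: S0 reads c1=1 → after 2×micro: 3; S1 reads c0=3 → after 3×micro: 0 ⇒ (c0=3, c1=0)
macro 5: S0 reads c1=0 → after 2×micro: 3; S1 reads c0=3 → after 3×micro: 1 ⇒ (c0=3, c1=1)
macro 6: S0 reads c1=1 → after 2×micro: 3; S1 reads c0=3 → after 3×micro: 0 ⇒ (c0=3, c1=0)
macro 7: S0 reads c1=0 → after 2×micro: 3; S1 reads c0=3 → after 3×micro: 1 ⇒ (c0=3, c1=1)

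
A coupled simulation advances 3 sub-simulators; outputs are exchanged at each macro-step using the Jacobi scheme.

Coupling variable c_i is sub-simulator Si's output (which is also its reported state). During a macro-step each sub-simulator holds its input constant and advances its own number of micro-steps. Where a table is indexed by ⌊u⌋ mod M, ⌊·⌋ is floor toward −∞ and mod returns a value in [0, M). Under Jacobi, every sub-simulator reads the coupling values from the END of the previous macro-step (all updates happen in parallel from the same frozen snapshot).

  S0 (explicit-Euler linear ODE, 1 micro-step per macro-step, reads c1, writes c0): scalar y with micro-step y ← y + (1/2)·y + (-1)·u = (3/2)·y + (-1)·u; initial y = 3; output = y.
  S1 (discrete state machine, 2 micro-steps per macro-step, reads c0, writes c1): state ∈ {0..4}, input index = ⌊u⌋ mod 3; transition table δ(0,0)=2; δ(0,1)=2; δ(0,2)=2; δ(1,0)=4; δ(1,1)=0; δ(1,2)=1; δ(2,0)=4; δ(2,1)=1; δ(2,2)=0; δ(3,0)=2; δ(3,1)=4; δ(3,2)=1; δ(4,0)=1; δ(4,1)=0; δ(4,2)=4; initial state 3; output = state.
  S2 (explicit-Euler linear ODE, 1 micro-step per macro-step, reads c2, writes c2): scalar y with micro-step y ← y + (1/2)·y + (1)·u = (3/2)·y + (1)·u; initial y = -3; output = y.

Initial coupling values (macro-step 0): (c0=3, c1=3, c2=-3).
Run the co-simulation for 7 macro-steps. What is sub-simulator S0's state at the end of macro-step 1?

macro 1: S0 reads c1=3 → after 1×micro: 3/2; S1 reads c0=3 → after 2×micro: 4; S2 reads c2=-3 → after 1×micro: -15/2 ⇒ (c0=3/2, c1=4, c2=-15/2)
macro 2: S0 reads c1=4 → after 1×micro: -7/4; S1 reads c0=3/2 → after 2×micro: 2; S2 reads c2=-15/2 → after 1×micro: -75/4 ⇒ (c0=-7/4, c1=2, c2=-75/4)
macro 3: S0 reads c1=2 → after 1×micro: -37/8; S1 reads c0=-7/4 → after 2×micro: 0; S2 reads c2=-75/4 → after 1×micro: -375/8 ⇒ (c0=-37/8, c1=0, c2=-375/8)
macro 4: S0 reads c1=0 → after 1×micro: -111/16; S1 reads c0=-37/8 → after 2×micro: 1; S2 reads c2=-375/8 → after 1×micro: -1875/16 ⇒ (c0=-111/16, c1=1, c2=-1875/16)
macro 5: S0 reads c1=1 → after 1×micro: -365/32; S1 reads c0=-111/16 → after 2×micro: 1; S2 reads c2=-1875/16 → after 1×micro: -9375/32 ⇒ (c0=-365/32, c1=1, c2=-9375/32)
macro 6: S0 reads c1=1 → after 1×micro: -1159/64; S1 reads c0=-365/32 → after 2×micro: 1; S2 reads c2=-9375/32 → after 1×micro: -46875/64 ⇒ (c0=-1159/64, c1=1, c2=-46875/64)
macro 7: S0 reads c1=1 → after 1×micro: -3605/128; S1 reads c0=-1159/64 → after 2×micro: 1; S2 reads c2=-46875/64 → after 1×micro: -234375/128 ⇒ (c0=-3605/128, c1=1, c2=-234375/128)

S0 state at macro-step 1 = 3/2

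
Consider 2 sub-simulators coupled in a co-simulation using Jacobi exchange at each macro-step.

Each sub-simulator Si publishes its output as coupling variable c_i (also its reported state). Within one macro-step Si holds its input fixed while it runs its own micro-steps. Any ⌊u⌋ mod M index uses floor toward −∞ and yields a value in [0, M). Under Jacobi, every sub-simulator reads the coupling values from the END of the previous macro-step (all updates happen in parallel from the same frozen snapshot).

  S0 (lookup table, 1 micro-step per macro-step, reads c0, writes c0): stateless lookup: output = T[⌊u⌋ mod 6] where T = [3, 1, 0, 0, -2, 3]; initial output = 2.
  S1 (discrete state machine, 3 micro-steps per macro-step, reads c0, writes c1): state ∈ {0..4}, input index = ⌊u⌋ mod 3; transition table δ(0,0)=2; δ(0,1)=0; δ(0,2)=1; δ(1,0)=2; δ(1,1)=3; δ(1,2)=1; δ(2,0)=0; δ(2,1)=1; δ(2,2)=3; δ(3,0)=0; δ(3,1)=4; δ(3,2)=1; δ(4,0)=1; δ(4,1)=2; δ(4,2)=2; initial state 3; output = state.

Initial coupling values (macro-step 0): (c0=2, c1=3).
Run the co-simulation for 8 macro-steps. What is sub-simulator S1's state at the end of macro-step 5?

macro 1: S0 reads c0=2 → after 1×micro: 0; S1 reads c0=2 → after 3×micro: 1 ⇒ (c0=0, c1=1)
macro 2: S0 reads c0=0 → after 1×micro: 3; S1 reads c0=0 → after 3×micro: 2 ⇒ (c0=3, c1=2)
macro 3: S0 reads c0=3 → after 1×micro: 0; S1 reads c0=3 → after 3×micro: 0 ⇒ (c0=0, c1=0)
macro 4: S0 reads c0=0 → after 1×micro: 3; S1 reads c0=0 → after 3×micro: 2 ⇒ (c0=3, c1=2)
macro 5: S0 reads c0=3 → after 1×micro: 0; S1 reads c0=3 → after 3×micro: 0 ⇒ (c0=0, c1=0)
macro 6: S0 reads c0=0 → after 1×micro: 3; S1 reads c0=0 → after 3×micro: 2 ⇒ (c0=3, c1=2)
macro 7: S0 reads c0=3 → after 1×micro: 0; S1 reads c0=3 → after 3×micro: 0 ⇒ (c0=0, c1=0)
macro 8: S0 reads c0=0 → after 1×micro: 3; S1 reads c0=0 → after 3×micro: 2 ⇒ (c0=3, c1=2)

S1 state at macro-step 5 = 0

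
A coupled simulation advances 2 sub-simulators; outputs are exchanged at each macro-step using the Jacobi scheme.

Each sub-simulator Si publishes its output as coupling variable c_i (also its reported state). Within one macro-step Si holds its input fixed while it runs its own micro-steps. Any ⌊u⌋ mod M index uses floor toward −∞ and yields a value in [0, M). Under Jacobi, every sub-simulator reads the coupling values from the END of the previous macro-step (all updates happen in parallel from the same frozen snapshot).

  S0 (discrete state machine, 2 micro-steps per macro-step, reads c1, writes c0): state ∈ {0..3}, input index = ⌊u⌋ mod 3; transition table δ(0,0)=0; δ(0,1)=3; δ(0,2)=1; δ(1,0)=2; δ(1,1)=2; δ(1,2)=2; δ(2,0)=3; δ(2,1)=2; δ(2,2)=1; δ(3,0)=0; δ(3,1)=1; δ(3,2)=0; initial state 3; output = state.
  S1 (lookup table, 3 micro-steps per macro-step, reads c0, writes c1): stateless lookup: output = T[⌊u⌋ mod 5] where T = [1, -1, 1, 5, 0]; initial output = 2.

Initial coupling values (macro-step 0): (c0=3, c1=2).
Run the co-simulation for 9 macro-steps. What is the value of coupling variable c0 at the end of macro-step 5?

c0 at macro-step 5 = 1

macro 1: S0 reads c1=2 → after 2×micro: 1; S1 reads c0=3 → after 3×micro: 5 ⇒ (c0=1, c1=5)
macro 2: S0 reads c1=5 → after 2×micro: 1; S1 reads c0=1 → after 3×micro: -1 ⇒ (c0=1, c1=-1)
macro 3: S0 reads c1=-1 → after 2×micro: 1; S1 reads c0=1 → after 3×micro: -1 ⇒ (c0=1, c1=-1)
macro 4: S0 reads c1=-1 → after 2×micro: 1; S1 reads c0=1 → after 3×micro: -1 ⇒ (c0=1, c1=-1)
macro 5: S0 reads c1=-1 → after 2×micro: 1; S1 reads c0=1 → after 3×micro: -1 ⇒ (c0=1, c1=-1)
macro 6: S0 reads c1=-1 → after 2×micro: 1; S1 reads c0=1 → after 3×micro: -1 ⇒ (c0=1, c1=-1)
macro 7: S0 reads c1=-1 → after 2×micro: 1; S1 reads c0=1 → after 3×micro: -1 ⇒ (c0=1, c1=-1)
macro 8: S0 reads c1=-1 → after 2×micro: 1; S1 reads c0=1 → after 3×micro: -1 ⇒ (c0=1, c1=-1)
macro 9: S0 reads c1=-1 → after 2×micro: 1; S1 reads c0=1 → after 3×micro: -1 ⇒ (c0=1, c1=-1)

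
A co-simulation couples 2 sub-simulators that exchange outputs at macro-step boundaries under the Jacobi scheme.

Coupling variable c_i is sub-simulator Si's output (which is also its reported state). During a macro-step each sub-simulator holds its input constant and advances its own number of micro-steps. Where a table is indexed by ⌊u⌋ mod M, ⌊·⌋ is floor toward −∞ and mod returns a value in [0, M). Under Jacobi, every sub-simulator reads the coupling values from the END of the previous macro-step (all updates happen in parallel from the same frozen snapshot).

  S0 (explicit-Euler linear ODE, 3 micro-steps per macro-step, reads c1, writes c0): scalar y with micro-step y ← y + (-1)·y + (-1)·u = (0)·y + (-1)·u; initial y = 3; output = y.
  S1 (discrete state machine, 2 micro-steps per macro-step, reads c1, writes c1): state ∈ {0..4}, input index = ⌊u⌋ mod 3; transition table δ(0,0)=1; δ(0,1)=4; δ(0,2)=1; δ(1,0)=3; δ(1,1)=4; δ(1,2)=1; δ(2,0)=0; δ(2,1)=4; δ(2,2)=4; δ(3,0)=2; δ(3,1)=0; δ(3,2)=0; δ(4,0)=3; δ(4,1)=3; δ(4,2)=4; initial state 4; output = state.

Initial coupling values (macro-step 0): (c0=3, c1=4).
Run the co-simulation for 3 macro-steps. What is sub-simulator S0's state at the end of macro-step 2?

S0 state at macro-step 2 = 0

macro 1: S0 reads c1=4 → after 3×micro: -4; S1 reads c1=4 → after 2×micro: 0 ⇒ (c0=-4, c1=0)
macro 2: S0 reads c1=0 → after 3×micro: 0; S1 reads c1=0 → after 2×micro: 3 ⇒ (c0=0, c1=3)
macro 3: S0 reads c1=3 → after 3×micro: -3; S1 reads c1=3 → after 2×micro: 0 ⇒ (c0=-3, c1=0)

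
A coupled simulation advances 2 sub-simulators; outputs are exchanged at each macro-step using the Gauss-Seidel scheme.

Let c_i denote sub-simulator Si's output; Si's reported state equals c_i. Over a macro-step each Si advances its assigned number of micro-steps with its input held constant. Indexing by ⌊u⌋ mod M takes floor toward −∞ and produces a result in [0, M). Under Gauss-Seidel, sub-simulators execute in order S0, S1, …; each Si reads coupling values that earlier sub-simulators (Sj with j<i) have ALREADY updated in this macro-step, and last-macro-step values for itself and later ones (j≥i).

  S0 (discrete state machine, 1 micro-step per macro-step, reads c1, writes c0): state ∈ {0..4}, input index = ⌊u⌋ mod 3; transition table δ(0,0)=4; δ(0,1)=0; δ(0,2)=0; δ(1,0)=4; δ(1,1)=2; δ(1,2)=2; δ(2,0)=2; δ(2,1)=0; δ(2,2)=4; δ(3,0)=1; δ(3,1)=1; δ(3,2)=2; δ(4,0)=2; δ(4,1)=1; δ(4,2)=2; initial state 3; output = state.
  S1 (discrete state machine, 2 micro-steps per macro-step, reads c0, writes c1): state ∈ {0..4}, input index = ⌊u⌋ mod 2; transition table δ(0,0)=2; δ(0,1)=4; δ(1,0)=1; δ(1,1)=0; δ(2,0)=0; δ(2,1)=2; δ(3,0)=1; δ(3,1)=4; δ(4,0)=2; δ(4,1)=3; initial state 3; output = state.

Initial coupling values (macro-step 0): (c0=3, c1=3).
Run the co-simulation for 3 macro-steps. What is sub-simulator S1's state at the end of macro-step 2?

macro 1: S0 reads c1=3 → after 1×micro: 1; S1 reads c0=1 → after 2×micro: 3 ⇒ (c0=1, c1=3)
macro 2: S0 reads c1=3 → after 1×micro: 4; S1 reads c0=4 → after 2×micro: 1 ⇒ (c0=4, c1=1)
macro 3: S0 reads c1=1 → after 1×micro: 1; S1 reads c0=1 → after 2×micro: 4 ⇒ (c0=1, c1=4)

S1 state at macro-step 2 = 1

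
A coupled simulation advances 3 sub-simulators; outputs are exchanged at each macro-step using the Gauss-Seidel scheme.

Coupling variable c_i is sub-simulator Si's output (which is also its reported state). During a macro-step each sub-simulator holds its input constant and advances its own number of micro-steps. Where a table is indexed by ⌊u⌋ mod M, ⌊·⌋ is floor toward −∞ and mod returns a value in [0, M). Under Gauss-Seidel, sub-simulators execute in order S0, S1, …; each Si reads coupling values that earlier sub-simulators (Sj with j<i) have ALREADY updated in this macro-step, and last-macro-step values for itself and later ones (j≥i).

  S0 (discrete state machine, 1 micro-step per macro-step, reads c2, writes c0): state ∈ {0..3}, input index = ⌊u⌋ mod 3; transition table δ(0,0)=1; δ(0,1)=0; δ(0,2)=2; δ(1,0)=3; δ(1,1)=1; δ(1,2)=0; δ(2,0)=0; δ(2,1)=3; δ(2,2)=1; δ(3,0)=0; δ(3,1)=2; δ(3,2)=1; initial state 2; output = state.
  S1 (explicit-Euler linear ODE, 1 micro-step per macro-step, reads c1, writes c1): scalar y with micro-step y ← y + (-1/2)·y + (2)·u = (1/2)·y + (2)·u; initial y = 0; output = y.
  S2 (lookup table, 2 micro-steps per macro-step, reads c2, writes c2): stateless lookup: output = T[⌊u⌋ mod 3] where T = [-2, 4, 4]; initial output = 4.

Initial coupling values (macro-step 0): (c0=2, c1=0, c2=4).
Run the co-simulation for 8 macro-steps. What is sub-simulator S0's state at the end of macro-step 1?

S0 state at macro-step 1 = 3

macro 1: S0 reads c2=4 → after 1×micro: 3; S1 reads c1=0 → after 1×micro: 0; S2 reads c2=4 → after 2×micro: 4 ⇒ (c0=3, c1=0, c2=4)
macro 2: S0 reads c2=4 → after 1×micro: 2; S1 reads c1=0 → after 1×micro: 0; S2 reads c2=4 → after 2×micro: 4 ⇒ (c0=2, c1=0, c2=4)
macro 3: S0 reads c2=4 → after 1×micro: 3; S1 reads c1=0 → after 1×micro: 0; S2 reads c2=4 → after 2×micro: 4 ⇒ (c0=3, c1=0, c2=4)
macro 4: S0 reads c2=4 → after 1×micro: 2; S1 reads c1=0 → after 1×micro: 0; S2 reads c2=4 → after 2×micro: 4 ⇒ (c0=2, c1=0, c2=4)
macro 5: S0 reads c2=4 → after 1×micro: 3; S1 reads c1=0 → after 1×micro: 0; S2 reads c2=4 → after 2×micro: 4 ⇒ (c0=3, c1=0, c2=4)
macro 6: S0 reads c2=4 → after 1×micro: 2; S1 reads c1=0 → after 1×micro: 0; S2 reads c2=4 → after 2×micro: 4 ⇒ (c0=2, c1=0, c2=4)
macro 7: S0 reads c2=4 → after 1×micro: 3; S1 reads c1=0 → after 1×micro: 0; S2 reads c2=4 → after 2×micro: 4 ⇒ (c0=3, c1=0, c2=4)
macro 8: S0 reads c2=4 → after 1×micro: 2; S1 reads c1=0 → after 1×micro: 0; S2 reads c2=4 → after 2×micro: 4 ⇒ (c0=2, c1=0, c2=4)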